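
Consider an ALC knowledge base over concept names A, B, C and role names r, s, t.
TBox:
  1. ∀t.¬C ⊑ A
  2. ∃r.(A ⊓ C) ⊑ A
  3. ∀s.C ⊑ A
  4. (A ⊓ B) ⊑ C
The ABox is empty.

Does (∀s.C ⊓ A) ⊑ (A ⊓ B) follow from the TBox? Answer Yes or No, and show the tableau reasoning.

1. (∀s.C ⊓ A) ⊑ (A ⊓ B)  ⇔  ((∀s.C ⊓ A) ⊓ (¬A ⊔ ¬B)) unsat w.r.t. T
   open: L(x₀) ⊇ {A, ¬B, ∀s.C}
2. Hence (∀s.C ⊓ A) ⊑ (A ⊓ B): not entailed.

No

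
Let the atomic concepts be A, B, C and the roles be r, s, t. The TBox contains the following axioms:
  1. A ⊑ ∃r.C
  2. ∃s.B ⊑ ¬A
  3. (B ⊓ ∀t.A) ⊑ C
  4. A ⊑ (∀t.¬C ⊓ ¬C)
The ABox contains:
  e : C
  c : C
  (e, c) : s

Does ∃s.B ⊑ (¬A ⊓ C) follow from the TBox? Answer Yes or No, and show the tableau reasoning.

1. ∃s.B ⊑ (¬A ⊓ C)  ⇔  (∃s.B ⊓ (A ⊔ ¬C)) unsat w.r.t. T
   apply at x₀: ∃s.B⊑¬A
   open: L(x₀) ⊇ {¬A, ¬B, ¬C, ∃s.B} (+ ∃-successors)
2. Hence ∃s.B ⊑ (¬A ⊓ C): not entailed.

No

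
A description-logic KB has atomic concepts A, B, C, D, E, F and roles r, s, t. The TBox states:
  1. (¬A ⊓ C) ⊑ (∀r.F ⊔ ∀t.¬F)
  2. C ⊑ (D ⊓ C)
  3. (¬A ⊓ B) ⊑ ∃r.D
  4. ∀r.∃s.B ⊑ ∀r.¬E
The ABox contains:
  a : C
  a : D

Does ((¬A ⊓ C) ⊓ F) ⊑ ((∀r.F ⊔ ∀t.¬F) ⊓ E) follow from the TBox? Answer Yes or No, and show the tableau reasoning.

1. ((¬A ⊓ C) ⊓ F) ⊑ ((∀r.F ⊔ ∀t.¬F) ⊓ E)  ⇔  (((¬A ⊓ C) ⊓ F) ⊓ ((∃r.¬F ⊓ ∃t.F) ⊔ ¬E)) unsat w.r.t. T
   apply at x₀: (¬A ⊓ C)⊑(∀r.F ⊔ ∀t.¬F); C⊑(D ⊓ C)
   open: L(x₀) ⊇ {C, D, F, ¬A, ¬B, …} (+ ∃-successors)
2. Hence ((¬A ⊓ C) ⊓ F) ⊑ ((∀r.F ⊔ ∀t.¬F) ⊓ E): not entailed.

No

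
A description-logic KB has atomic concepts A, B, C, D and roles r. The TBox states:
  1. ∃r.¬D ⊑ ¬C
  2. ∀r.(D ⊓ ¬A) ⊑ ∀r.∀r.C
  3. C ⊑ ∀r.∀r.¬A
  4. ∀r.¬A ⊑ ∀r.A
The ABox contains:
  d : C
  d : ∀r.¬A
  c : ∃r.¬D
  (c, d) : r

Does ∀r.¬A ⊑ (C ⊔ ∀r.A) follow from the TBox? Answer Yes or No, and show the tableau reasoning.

Yes

1. ∀r.¬A ⊑ (C ⊔ ∀r.A)  ⇔  (∀r.¬A ⊓ (¬C ⊓ ∃r.¬A)) unsat w.r.t. T
   all branches close; clash {A, ¬A} at an ∃-successor
2. Hence ∀r.¬A ⊑ (C ⊔ ∀r.A): entailed.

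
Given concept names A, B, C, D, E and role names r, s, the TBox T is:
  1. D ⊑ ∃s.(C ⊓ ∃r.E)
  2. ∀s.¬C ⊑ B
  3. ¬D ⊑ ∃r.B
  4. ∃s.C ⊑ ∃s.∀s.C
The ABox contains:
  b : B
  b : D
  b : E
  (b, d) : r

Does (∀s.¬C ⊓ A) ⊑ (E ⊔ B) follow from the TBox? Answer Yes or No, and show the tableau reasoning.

Yes

1. (∀s.¬C ⊓ A) ⊑ (E ⊔ B)  ⇔  ((∀s.¬C ⊓ A) ⊓ (¬E ⊓ ¬B)) unsat w.r.t. T
   all branches close; clash {B, ¬B} at x₀
2. Hence (∀s.¬C ⊓ A) ⊑ (E ⊔ B): entailed.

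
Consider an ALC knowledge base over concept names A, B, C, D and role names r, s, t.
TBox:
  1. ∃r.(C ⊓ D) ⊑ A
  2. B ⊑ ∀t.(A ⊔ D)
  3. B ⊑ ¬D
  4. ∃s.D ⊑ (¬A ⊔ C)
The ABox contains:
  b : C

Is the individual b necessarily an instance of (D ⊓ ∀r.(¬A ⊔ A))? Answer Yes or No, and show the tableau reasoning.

No

1. b : (D ⊓ ∀r.(¬A ⊔ A))?  L(b) = {C} ∪ {(¬D ⊔ ∃r.(A ⊓ ¬A))}
   open: L(b) ⊇ {C, ¬B, ¬D, ∀r.(¬C ⊔ ¬D), ∀s.¬D} — b ∉ (D ⊓ ∀r.(¬A ⊔ A)) possible
2. Hence b : (D ⊓ ∀r.(¬A ⊔ A)): not entailed.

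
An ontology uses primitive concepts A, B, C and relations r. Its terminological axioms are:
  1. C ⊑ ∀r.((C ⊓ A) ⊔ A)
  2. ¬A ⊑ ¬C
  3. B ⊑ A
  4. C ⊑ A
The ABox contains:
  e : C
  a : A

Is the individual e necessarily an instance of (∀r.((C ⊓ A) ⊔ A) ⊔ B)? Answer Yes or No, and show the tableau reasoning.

Yes

1. e : (∀r.((C ⊓ A) ⊔ A) ⊔ B)?  L(e) = {C} ∪ {(∃r.((¬C ⊔ ¬A) ⊓ ¬A) ⊓ ¬B)}
   clash {C, ¬C} at e — e ∈ (∀r.((C ⊓ A) ⊔ A) ⊔ B)
2. Hence e : (∀r.((C ⊓ A) ⊔ A) ⊔ B): entailed.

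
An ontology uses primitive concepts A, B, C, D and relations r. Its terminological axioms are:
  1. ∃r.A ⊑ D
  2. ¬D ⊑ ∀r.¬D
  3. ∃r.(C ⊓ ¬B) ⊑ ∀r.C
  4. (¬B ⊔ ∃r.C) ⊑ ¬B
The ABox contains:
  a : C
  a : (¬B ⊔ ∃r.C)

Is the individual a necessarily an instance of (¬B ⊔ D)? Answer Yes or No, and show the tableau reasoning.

Yes

1. a : (¬B ⊔ D)?  L(a) = {C, (¬B ⊔ ∃r.C)} ∪ {(B ⊓ ¬D)}
   clash {D, ¬D} at a — a ∈ (¬B ⊔ D)
2. Hence a : (¬B ⊔ D): entailed.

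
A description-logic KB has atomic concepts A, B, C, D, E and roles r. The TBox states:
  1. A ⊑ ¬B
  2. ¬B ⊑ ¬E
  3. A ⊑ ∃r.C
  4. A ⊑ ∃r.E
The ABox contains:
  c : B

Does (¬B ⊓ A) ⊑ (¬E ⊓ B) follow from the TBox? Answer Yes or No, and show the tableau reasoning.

No

1. (¬B ⊓ A) ⊑ (¬E ⊓ B)  ⇔  ((¬B ⊓ A) ⊓ (E ⊔ ¬B)) unsat w.r.t. T
   apply at x₀: ¬B⊑¬E; A⊑∃r.C; A⊑∃r.E
   open: L(x₀) ⊇ {A, ¬B, ¬E, ∃r.C, ∃r.E} (+ ∃-successors)
2. Hence (¬B ⊓ A) ⊑ (¬E ⊓ B): not entailed.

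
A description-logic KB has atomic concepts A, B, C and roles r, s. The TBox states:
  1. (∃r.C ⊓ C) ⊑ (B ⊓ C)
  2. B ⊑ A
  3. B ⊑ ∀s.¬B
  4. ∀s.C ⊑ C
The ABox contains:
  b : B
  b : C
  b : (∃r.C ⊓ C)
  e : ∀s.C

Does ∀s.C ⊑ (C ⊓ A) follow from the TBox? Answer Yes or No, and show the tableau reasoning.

No

1. ∀s.C ⊑ (C ⊓ A)  ⇔  (∀s.C ⊓ (¬C ⊔ ¬A)) unsat w.r.t. T
   apply at x₀: ∀s.C⊑C
   open: L(x₀) ⊇ {C, ¬A, ¬B, ∀r.¬C, ∀s.C}
2. Hence ∀s.C ⊑ (C ⊓ A): not entailed.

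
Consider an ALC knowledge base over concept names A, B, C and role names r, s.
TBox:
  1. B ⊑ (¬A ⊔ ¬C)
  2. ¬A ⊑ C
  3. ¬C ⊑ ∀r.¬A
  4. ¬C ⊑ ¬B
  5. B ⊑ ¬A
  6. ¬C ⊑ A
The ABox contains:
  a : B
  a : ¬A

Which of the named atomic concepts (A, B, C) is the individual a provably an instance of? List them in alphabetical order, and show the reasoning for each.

1. a : A?  L(a) = {B, ¬A} ∪ {¬A}
   apply at a: B⊑(¬A ⊔ ¬C); ¬A⊑C
   open: L(a) ⊇ {B, C, ¬A} — a ∉ A possible
2. a : B?  L(a) = {B, ¬A} ∪ {¬B}
   clash {B, ¬B} at a — a ∈ B
3. a : C?  L(a) = {B, ¬A} ∪ {¬C}
   clash {C, ¬C} at a — a ∈ C
4. Entailed for a: {B, C}

{B, C}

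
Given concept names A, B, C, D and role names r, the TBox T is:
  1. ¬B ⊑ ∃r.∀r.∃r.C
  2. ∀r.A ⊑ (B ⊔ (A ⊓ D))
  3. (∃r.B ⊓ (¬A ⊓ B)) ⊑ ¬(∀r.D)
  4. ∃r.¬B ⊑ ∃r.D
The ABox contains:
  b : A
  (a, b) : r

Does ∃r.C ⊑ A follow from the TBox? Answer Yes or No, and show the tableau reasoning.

1. ∃r.C ⊑ A  ⇔  (∃r.C ⊓ ¬A) unsat w.r.t. T
   open: L(x₀) ⊇ {¬A, ¬B, ∀r.B, ∃r.C, ∃r.¬A, …} (+ ∃-successors)
2. Hence ∃r.C ⊑ A: not entailed.

No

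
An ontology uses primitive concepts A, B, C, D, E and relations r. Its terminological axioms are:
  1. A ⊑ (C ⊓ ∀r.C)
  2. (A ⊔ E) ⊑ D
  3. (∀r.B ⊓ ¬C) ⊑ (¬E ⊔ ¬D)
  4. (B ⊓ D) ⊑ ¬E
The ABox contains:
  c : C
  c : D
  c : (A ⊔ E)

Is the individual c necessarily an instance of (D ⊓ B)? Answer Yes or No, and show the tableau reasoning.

1. c : (D ⊓ B)?  L(c) = {C, D, (A ⊔ E)} ∪ {(¬D ⊔ ¬B)}
   open: L(c) ⊇ {A, C, D, ¬B, ∀r.C} — c ∉ (D ⊓ B) possible
2. Hence c : (D ⊓ B): not entailed.

No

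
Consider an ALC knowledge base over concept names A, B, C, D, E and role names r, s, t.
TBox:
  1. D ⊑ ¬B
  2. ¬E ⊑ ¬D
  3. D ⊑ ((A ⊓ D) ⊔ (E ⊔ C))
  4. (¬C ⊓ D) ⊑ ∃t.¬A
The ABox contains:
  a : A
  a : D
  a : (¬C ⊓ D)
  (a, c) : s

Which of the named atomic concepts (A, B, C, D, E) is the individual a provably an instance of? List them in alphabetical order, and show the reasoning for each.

{A, D, E}

1. a : A?  L(a) = {A, D, (¬C ⊓ D)} ∪ {¬A}
   clash {A, ¬A} at a — a ∈ A
2. a : B?  L(a) = {A, D, (¬C ⊓ D)} ∪ {¬B}
   apply at a: D⊑((A ⊓ D) ⊔ (E ⊔ C)); (¬C ⊓ D)⊑∃t.¬A
   open: L(a) ⊇ {A, D, E, ¬B, ¬C, …} (+ ∃-successors) — a ∉ B possible
3. a : C?  L(a) = {A, D, (¬C ⊓ D)} ∪ {¬C}
   apply at a: D⊑¬B; D⊑((A ⊓ D) ⊔ (E ⊔ C)); (¬C ⊓ D)⊑∃t.¬A
   open: L(a) ⊇ {A, D, E, ¬B, ¬C, …} (+ ∃-successors) — a ∉ C possible
4. a : D?  L(a) = {A, D, (¬C ⊓ D)} ∪ {¬D}
   clash {D, ¬D} at a — a ∈ D
5. a : E?  L(a) = {A, D, (¬C ⊓ D)} ∪ {¬E}
   clash {D, ¬D} at a — a ∈ E
6. Entailed for a: {A, D, E}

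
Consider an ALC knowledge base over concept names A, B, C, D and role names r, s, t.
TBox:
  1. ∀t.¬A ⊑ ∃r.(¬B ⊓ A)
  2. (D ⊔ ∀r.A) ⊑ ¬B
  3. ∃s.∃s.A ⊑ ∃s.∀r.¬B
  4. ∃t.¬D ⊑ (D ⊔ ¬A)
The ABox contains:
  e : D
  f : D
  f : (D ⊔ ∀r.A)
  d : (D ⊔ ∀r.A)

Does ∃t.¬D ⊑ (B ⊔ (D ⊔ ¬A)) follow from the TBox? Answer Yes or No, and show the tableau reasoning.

Yes

1. ∃t.¬D ⊑ (B ⊔ (D ⊔ ¬A))  ⇔  (∃t.¬D ⊓ (¬B ⊓ (¬D ⊓ A))) unsat w.r.t. T
   all branches close; clash {A, ¬A} at x₀
2. Hence ∃t.¬D ⊑ (B ⊔ (D ⊔ ¬A)): entailed.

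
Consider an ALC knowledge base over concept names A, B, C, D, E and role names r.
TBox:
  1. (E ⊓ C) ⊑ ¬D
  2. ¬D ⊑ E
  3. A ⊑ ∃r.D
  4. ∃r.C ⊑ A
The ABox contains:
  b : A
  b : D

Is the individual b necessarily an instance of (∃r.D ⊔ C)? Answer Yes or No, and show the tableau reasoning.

Yes

1. b : (∃r.D ⊔ C)?  L(b) = {A, D} ∪ {(∀r.¬D ⊓ ¬C)}
   clash {D, ¬D} at b — b ∈ (∃r.D ⊔ C)
2. Hence b : (∃r.D ⊔ C): entailed.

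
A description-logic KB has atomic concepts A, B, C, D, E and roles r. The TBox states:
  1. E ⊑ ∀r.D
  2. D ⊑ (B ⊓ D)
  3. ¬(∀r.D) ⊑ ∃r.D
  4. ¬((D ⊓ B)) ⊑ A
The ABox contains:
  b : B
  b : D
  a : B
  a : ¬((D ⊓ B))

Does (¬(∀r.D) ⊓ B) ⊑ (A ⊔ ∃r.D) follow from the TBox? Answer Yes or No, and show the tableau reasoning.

1. (¬(∀r.D) ⊓ B) ⊑ (A ⊔ ∃r.D)  ⇔  ((∃r.¬D ⊓ B) ⊓ (¬A ⊓ ∀r.¬D)) unsat w.r.t. T
   all branches close; clash {A, ¬A} at x₀
2. Hence (¬(∀r.D) ⊓ B) ⊑ (A ⊔ ∃r.D): entailed.

Yes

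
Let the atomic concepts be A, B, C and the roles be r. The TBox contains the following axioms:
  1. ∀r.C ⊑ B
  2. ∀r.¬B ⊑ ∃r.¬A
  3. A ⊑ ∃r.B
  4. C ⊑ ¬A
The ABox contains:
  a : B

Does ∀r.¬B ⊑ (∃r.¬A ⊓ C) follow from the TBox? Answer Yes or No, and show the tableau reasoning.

No

1. ∀r.¬B ⊑ (∃r.¬A ⊓ C)  ⇔  (∀r.¬B ⊓ (∀r.A ⊔ ¬C)) unsat w.r.t. T
   apply at x₀: ∀r.¬B⊑∃r.¬A
   open: L(x₀) ⊇ {¬A, ¬C, ∀r.¬B, ∃r.¬A, ∃r.¬C} (+ ∃-successors)
2. Hence ∀r.¬B ⊑ (∃r.¬A ⊓ C): not entailed.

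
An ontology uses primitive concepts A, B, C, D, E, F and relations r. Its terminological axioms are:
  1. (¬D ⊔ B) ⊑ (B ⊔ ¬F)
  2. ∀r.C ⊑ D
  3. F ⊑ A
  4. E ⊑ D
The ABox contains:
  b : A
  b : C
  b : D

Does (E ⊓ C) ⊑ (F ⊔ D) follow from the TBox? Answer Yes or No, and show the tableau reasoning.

Yes

1. (E ⊓ C) ⊑ (F ⊔ D)  ⇔  ((E ⊓ C) ⊓ (¬F ⊓ ¬D)) unsat w.r.t. T
   all branches close; clash {D, ¬D} at x₀
2. Hence (E ⊓ C) ⊑ (F ⊔ D): entailed.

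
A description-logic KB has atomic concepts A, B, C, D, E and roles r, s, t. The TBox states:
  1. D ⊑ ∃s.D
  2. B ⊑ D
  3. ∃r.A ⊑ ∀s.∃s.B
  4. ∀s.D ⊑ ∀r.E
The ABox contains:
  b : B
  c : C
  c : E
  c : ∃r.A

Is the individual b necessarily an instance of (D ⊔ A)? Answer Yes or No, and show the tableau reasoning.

Yes

1. b : (D ⊔ A)?  L(b) = {B} ∪ {(¬D ⊓ ¬A)}
   clash {D, ¬D} at b — b ∈ (D ⊔ A)
2. Hence b : (D ⊔ A): entailed.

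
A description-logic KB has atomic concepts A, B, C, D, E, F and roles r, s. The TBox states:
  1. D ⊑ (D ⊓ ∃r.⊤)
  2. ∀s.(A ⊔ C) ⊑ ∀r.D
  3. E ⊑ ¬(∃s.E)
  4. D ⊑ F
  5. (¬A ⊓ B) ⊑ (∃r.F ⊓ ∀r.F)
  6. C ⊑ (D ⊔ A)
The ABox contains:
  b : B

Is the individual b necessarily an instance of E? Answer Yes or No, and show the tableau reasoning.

1. b : E?  L(b) = {B} ∪ {¬E}
   open: L(b) ⊇ {A, B, ¬C, ¬D, ¬E, …} (+ ∃-successors) — b ∉ E possible
2. Hence b : E: not entailed.

No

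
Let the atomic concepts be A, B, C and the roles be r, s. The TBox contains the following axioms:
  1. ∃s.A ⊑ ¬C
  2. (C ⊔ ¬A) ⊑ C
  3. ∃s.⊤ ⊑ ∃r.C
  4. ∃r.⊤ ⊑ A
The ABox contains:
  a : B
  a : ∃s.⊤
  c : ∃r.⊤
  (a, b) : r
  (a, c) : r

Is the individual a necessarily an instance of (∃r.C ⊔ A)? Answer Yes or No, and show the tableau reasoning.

1. a : (∃r.C ⊔ A)?  L(a) = {B, ∃s.⊤} ∪ {(∀r.¬C ⊓ ¬A)}
   clash {A, ¬A} at a — a ∈ (∃r.C ⊔ A)
2. Hence a : (∃r.C ⊔ A): entailed.

Yes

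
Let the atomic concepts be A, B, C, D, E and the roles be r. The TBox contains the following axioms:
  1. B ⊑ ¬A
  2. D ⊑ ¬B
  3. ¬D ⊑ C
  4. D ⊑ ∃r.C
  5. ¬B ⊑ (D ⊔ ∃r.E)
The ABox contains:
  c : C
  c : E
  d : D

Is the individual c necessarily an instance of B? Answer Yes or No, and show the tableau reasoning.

1. c : B?  L(c) = {C, E} ∪ {¬B}
   apply at c: ¬B⊑(D ⊔ ∃r.E)
   open: L(c) ⊇ {C, E, ¬B, ¬D, ∃r.E} (+ ∃-successors) — c ∉ B possible
2. Hence c : B: not entailed.

No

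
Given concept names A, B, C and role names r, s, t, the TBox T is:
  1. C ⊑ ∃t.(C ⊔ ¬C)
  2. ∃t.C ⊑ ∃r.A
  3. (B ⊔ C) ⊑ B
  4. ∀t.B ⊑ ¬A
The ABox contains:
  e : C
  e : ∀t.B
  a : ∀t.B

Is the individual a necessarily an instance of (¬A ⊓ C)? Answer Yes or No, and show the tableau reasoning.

1. a : (¬A ⊓ C)?  L(a) = {∀t.B} ∪ {(A ⊔ ¬C)}
   apply at a: ∀t.B⊑¬A
   open: L(a) ⊇ {¬A, ¬B, ¬C, ∀t.B, ∀t.¬C} — a ∉ (¬A ⊓ C) possible
2. Hence a : (¬A ⊓ C): not entailed.

No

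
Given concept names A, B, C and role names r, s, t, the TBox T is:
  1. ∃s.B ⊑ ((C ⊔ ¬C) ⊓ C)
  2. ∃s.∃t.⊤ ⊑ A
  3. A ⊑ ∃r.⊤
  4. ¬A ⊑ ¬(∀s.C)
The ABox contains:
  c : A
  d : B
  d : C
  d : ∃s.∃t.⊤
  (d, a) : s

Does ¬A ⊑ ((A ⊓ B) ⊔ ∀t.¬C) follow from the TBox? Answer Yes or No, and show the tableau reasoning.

No

1. ¬A ⊑ ((A ⊓ B) ⊔ ∀t.¬C)  ⇔  (¬A ⊓ ((¬A ⊔ ¬B) ⊓ ∃t.C)) unsat w.r.t. T
   apply at x₀: ¬A⊑¬(∀s.C)
   open: L(x₀) ⊇ {¬A, ∀s.¬B, ∀s.∀t.⊥, ∃s.¬C, ∃t.C} (+ ∃-successors)
2. Hence ¬A ⊑ ((A ⊓ B) ⊔ ∀t.¬C): not entailed.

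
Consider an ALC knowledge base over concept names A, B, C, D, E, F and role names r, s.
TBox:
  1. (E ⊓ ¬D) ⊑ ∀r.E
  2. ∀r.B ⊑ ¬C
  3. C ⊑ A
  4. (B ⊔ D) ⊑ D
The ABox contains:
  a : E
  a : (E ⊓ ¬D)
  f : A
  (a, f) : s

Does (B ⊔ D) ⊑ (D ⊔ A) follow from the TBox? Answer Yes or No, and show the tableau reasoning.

Yes

1. (B ⊔ D) ⊑ (D ⊔ A)  ⇔  ((B ⊔ D) ⊓ (¬D ⊓ ¬A)) unsat w.r.t. T
   all branches close; clash {D, ¬D} at x₀
2. Hence (B ⊔ D) ⊑ (D ⊔ A): entailed.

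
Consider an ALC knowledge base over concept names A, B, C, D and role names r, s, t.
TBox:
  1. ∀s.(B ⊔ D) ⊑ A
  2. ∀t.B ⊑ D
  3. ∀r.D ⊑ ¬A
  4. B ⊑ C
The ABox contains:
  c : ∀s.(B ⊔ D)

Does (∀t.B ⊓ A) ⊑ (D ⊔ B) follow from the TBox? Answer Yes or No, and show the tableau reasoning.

Yes

1. (∀t.B ⊓ A) ⊑ (D ⊔ B)  ⇔  ((∀t.B ⊓ A) ⊓ (¬D ⊓ ¬B)) unsat w.r.t. T
   all branches close; clash {A, ¬A} at x₀
2. Hence (∀t.B ⊓ A) ⊑ (D ⊔ B): entailed.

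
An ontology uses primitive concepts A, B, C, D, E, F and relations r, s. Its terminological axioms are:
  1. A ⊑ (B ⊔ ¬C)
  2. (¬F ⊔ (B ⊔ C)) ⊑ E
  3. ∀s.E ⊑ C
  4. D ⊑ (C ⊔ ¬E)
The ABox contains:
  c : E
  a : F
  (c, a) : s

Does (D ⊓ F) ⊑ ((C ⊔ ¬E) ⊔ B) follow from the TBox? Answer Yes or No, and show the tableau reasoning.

1. (D ⊓ F) ⊑ ((C ⊔ ¬E) ⊔ B)  ⇔  ((D ⊓ F) ⊓ ((¬C ⊓ E) ⊓ ¬B)) unsat w.r.t. T
   all branches close; clash {E, ¬E} at x₀
2. Hence (D ⊓ F) ⊑ ((C ⊔ ¬E) ⊔ B): entailed.

Yes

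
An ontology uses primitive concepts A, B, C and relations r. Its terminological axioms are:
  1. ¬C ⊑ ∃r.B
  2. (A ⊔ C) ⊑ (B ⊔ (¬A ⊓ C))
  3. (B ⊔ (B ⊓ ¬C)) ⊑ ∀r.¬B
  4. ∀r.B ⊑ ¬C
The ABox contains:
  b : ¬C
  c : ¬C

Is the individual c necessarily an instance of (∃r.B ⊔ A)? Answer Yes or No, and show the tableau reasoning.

Yes

1. c : (∃r.B ⊔ A)?  L(c) = {¬C} ∪ {(∀r.¬B ⊓ ¬A)}
   clash {C, ¬C} at c — c ∈ (∃r.B ⊔ A)
2. Hence c : (∃r.B ⊔ A): entailed.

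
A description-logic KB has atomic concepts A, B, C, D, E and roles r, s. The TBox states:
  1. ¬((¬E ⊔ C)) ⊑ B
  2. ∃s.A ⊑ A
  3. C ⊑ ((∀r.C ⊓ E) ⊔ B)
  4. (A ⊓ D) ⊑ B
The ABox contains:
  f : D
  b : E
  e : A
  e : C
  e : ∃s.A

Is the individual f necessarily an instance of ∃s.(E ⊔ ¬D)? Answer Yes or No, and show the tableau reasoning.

No

1. f : ∃s.(E ⊔ ¬D)?  L(f) = {D} ∪ {∀s.(¬E ⊓ D)}
   open: L(f) ⊇ {D, ¬A, ¬C, ¬E, ∀s.(¬E ⊓ D), …} — f ∉ ∃s.(E ⊔ ¬D) possible
2. Hence f : ∃s.(E ⊔ ¬D): not entailed.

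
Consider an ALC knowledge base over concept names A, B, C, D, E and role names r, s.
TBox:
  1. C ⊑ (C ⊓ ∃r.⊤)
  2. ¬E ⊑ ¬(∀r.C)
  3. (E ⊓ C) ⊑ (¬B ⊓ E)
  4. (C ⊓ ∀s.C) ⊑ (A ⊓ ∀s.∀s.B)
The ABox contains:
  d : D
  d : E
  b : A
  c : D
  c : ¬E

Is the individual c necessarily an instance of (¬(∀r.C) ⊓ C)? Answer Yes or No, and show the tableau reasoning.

No

1. c : (¬(∀r.C) ⊓ C)?  L(c) = {D, ¬E} ∪ {(∀r.C ⊔ ¬C)}
   apply at c: ¬E⊑¬(∀r.C)
   open: L(c) ⊇ {D, ¬C, ¬E, ∃r.¬C} (+ ∃-successors) — c ∉ (¬(∀r.C) ⊓ C) possible
2. Hence c : (¬(∀r.C) ⊓ C): not entailed.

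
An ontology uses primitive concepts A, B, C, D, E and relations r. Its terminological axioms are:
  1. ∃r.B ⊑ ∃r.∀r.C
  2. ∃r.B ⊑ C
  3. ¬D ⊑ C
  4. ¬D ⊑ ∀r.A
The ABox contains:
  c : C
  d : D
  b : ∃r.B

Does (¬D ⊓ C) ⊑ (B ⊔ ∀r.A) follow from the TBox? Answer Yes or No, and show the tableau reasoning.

Yes

1. (¬D ⊓ C) ⊑ (B ⊔ ∀r.A)  ⇔  ((¬D ⊓ C) ⊓ (¬B ⊓ ∃r.¬A)) unsat w.r.t. T
   all branches close; clash {A, ¬A} at an ∃-successor
2. Hence (¬D ⊓ C) ⊑ (B ⊔ ∀r.A): entailed.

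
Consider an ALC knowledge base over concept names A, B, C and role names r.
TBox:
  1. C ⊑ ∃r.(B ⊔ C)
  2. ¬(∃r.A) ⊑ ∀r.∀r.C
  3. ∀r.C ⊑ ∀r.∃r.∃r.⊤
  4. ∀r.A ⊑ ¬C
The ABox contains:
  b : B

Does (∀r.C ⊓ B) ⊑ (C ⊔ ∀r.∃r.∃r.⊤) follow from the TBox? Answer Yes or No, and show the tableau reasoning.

1. (∀r.C ⊓ B) ⊑ (C ⊔ ∀r.∃r.∃r.⊤)  ⇔  ((∀r.C ⊓ B) ⊓ (¬C ⊓ ∃r.∀r.∀r.⊥)) unsat w.r.t. T
   all branches close; clash {C, ¬C} at an ∃-successor
2. Hence (∀r.C ⊓ B) ⊑ (C ⊔ ∀r.∃r.∃r.⊤): entailed.

Yes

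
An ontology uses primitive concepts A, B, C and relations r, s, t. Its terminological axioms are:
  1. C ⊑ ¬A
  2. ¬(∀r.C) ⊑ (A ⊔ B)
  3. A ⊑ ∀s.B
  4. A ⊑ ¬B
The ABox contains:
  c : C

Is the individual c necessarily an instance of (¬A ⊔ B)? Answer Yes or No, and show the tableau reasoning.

Yes

1. c : (¬A ⊔ B)?  L(c) = {C} ∪ {(A ⊓ ¬B)}
   clash {A, ¬A} at c — c ∈ (¬A ⊔ B)
2. Hence c : (¬A ⊔ B): entailed.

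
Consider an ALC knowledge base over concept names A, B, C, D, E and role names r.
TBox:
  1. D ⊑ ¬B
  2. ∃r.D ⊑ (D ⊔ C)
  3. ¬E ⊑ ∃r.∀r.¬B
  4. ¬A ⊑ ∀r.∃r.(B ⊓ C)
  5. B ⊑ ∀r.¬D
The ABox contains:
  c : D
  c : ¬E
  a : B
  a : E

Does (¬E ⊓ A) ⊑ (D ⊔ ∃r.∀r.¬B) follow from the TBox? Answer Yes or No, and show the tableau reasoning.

Yes

1. (¬E ⊓ A) ⊑ (D ⊔ ∃r.∀r.¬B)  ⇔  ((¬E ⊓ A) ⊓ (¬D ⊓ ∀r.∃r.B)) unsat w.r.t. T
   all branches close; clash {B, ¬B} at an ∃-successor
2. Hence (¬E ⊓ A) ⊑ (D ⊔ ∃r.∀r.¬B): entailed.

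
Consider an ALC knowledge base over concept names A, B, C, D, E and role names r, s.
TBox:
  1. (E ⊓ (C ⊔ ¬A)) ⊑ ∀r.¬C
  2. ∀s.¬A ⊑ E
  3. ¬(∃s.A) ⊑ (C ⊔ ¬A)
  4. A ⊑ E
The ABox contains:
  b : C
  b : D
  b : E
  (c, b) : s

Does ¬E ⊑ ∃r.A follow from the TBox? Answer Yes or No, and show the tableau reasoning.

1. ¬E ⊑ ∃r.A  ⇔  (¬E ⊓ ∀r.¬A) unsat w.r.t. T
   open: L(x₀) ⊇ {¬A, ¬E, ∀r.¬A, ∃s.A} (+ ∃-successors)
2. Hence ¬E ⊑ ∃r.A: not entailed.

No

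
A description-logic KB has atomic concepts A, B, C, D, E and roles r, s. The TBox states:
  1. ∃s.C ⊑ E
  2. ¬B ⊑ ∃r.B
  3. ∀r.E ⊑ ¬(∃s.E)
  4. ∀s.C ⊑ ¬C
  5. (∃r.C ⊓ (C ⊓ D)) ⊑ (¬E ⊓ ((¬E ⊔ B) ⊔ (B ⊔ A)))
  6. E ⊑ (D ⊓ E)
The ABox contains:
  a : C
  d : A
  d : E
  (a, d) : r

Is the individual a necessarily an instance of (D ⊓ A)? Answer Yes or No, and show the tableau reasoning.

1. a : (D ⊓ A)?  L(a) = {C} ∪ {(¬D ⊔ ¬A)}
   open: L(a) ⊇ {B, C, ¬D, ¬E, ∀r.¬C, …} (+ ∃-successors) — a ∉ (D ⊓ A) possible
2. Hence a : (D ⊓ A): not entailed.

No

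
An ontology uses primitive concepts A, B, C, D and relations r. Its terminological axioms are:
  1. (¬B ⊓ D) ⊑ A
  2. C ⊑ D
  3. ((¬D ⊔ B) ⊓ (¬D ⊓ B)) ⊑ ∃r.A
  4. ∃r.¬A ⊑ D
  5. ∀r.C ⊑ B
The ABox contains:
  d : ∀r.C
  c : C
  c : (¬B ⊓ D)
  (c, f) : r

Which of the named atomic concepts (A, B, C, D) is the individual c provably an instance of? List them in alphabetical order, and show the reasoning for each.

{A, C, D}

1. c : A?  L(c) = {C, (¬B ⊓ D)} ∪ {¬A}
   clash {A, ¬A} at c — c ∈ A
2. c : B?  L(c) = {C, (¬B ⊓ D)} ∪ {¬B}
   apply at c: (¬B ⊓ D)⊑A
   open: L(c) ⊇ {A, C, D, ¬B, ∃r.¬C} (+ ∃-successors) — c ∉ B possible
3. c : C?  L(c) = {C, (¬B ⊓ D)} ∪ {¬C}
   clash {C, ¬C} at c — c ∈ C
4. c : D?  L(c) = {C, (¬B ⊓ D)} ∪ {¬D}
   clash {D, ¬D} at c — c ∈ D
5. Entailed for c: {A, C, D}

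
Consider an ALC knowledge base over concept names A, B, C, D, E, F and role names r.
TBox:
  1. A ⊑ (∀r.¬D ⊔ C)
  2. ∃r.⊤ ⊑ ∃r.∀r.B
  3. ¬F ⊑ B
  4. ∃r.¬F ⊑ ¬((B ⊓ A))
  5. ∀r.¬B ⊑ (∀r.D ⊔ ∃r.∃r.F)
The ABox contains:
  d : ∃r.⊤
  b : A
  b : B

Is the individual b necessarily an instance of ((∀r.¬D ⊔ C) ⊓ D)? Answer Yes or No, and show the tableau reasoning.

No

1. b : ((∀r.¬D ⊔ C) ⊓ D)?  L(b) = {A, B} ∪ {((∃r.D ⊓ ¬C) ⊔ ¬D)}
   apply at b: A⊑(∀r.¬D ⊔ C)
   open: L(b) ⊇ {A, B, ¬D, ∀r.D, ∀r.F, …} — b ∉ ((∀r.¬D ⊔ C) ⊓ D) possible
2. Hence b : ((∀r.¬D ⊔ C) ⊓ D): not entailed.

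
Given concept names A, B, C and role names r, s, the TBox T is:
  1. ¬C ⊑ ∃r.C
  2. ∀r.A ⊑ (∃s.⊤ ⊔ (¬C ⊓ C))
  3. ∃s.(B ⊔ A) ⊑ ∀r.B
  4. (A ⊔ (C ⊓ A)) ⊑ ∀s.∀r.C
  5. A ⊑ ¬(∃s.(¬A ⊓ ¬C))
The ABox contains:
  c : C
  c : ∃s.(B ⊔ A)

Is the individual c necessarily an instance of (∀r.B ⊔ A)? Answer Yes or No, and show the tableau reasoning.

1. c : (∀r.B ⊔ A)?  L(c) = {C, ∃s.(B ⊔ A)} ∪ {(∃r.¬B ⊓ ¬A)}
   clash {C, ¬C} at c — c ∈ (∀r.B ⊔ A)
2. Hence c : (∀r.B ⊔ A): entailed.

Yes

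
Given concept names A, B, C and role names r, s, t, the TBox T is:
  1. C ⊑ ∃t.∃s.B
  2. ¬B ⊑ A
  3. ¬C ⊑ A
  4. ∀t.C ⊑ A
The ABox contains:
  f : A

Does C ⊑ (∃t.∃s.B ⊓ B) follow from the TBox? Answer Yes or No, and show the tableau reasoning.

1. C ⊑ (∃t.∃s.B ⊓ B)  ⇔  (C ⊓ (∀t.∀s.¬B ⊔ ¬B)) unsat w.r.t. T
   apply at x₀: C⊑∃t.∃s.B
   open: L(x₀) ⊇ {A, C, ¬B, ∃t.∃s.B} (+ ∃-successors)
2. Hence C ⊑ (∃t.∃s.B ⊓ B): not entailed.

No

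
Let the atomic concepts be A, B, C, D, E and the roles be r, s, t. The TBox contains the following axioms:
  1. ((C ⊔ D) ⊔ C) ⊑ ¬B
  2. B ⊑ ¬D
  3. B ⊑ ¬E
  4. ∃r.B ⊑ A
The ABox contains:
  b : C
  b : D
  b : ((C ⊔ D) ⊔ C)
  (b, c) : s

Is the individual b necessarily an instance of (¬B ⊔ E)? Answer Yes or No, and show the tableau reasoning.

1. b : (¬B ⊔ E)?  L(b) = {C, D, ((C ⊔ D) ⊔ C)} ∪ {(B ⊓ ¬E)}
   clash {D, ¬D} at b — b ∈ (¬B ⊔ E)
2. Hence b : (¬B ⊔ E): entailed.

Yes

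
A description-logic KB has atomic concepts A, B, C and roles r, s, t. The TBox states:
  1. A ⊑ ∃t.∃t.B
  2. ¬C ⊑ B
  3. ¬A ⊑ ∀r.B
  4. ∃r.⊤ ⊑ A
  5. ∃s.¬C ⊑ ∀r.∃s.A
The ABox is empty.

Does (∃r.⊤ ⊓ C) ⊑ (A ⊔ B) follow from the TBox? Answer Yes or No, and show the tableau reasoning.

Yes

1. (∃r.⊤ ⊓ C) ⊑ (A ⊔ B)  ⇔  ((∃r.⊤ ⊓ C) ⊓ (¬A ⊓ ¬B)) unsat w.r.t. T
   all branches close; clash {A, ¬A} at x₀
2. Hence (∃r.⊤ ⊓ C) ⊑ (A ⊔ B): entailed.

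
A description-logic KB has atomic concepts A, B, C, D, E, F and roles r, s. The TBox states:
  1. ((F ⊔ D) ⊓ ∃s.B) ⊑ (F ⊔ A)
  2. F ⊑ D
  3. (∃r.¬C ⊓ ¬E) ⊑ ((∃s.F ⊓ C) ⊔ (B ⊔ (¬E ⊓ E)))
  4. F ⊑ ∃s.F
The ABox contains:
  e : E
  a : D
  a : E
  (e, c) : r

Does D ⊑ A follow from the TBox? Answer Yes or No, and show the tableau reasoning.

No

1. D ⊑ A  ⇔  (D ⊓ ¬A) unsat w.r.t. T
   open: L(x₀) ⊇ {D, ¬A, ¬F, ∀r.C, ∀s.¬B}
2. Hence D ⊑ A: not entailed.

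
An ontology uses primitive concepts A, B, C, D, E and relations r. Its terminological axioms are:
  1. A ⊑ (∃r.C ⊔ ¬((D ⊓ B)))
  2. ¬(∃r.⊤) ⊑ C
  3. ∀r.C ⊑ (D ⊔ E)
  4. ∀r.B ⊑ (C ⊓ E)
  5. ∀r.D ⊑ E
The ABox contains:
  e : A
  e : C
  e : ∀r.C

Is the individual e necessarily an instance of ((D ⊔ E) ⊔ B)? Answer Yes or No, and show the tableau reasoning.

1. e : ((D ⊔ E) ⊔ B)?  L(e) = {A, C, ∀r.C} ∪ {((¬D ⊓ ¬E) ⊓ ¬B)}
   clash {E, ¬E} at e — e ∈ ((D ⊔ E) ⊔ B)
2. Hence e : ((D ⊔ E) ⊔ B): entailed.

Yes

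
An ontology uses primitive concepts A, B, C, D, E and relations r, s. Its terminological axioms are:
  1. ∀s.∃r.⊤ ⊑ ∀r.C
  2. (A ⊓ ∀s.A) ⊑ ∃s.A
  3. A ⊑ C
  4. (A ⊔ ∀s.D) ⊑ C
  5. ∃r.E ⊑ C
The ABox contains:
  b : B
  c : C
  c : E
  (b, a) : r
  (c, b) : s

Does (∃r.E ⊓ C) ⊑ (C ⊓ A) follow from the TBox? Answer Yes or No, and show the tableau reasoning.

No

1. (∃r.E ⊓ C) ⊑ (C ⊓ A)  ⇔  ((∃r.E ⊓ C) ⊓ (¬C ⊔ ¬A)) unsat w.r.t. T
   open: L(x₀) ⊇ {C, ¬A, ∃r.E, ∃s.∀r.⊥} (+ ∃-successors)
2. Hence (∃r.E ⊓ C) ⊑ (C ⊓ A): not entailed.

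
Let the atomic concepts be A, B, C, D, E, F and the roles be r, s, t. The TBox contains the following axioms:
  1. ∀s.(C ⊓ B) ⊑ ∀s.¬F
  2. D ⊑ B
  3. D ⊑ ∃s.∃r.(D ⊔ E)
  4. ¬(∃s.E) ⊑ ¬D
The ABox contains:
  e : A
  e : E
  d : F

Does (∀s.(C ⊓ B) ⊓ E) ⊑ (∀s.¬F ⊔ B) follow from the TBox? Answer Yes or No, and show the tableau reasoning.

1. (∀s.(C ⊓ B) ⊓ E) ⊑ (∀s.¬F ⊔ B)  ⇔  ((∀s.(C ⊓ B) ⊓ E) ⊓ (∃s.F ⊓ ¬B)) unsat w.r.t. T
   all branches close; clash {B, ¬B} at x₀
2. Hence (∀s.(C ⊓ B) ⊓ E) ⊑ (∀s.¬F ⊔ B): entailed.

Yes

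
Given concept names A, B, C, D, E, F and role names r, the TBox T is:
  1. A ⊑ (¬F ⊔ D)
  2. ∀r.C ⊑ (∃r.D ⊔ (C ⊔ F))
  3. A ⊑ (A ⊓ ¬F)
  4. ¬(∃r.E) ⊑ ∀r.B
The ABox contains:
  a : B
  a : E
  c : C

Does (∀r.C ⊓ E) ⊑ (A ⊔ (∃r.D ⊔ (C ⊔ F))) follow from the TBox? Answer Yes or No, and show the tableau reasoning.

Yes

1. (∀r.C ⊓ E) ⊑ (A ⊔ (∃r.D ⊔ (C ⊔ F)))  ⇔  ((∀r.C ⊓ E) ⊓ (¬A ⊓ (∀r.¬D ⊓ (¬C ⊓ ¬F)))) unsat w.r.t. T
   all branches close; clash {F, ¬F} at x₀
2. Hence (∀r.C ⊓ E) ⊑ (A ⊔ (∃r.D ⊔ (C ⊔ F))): entailed.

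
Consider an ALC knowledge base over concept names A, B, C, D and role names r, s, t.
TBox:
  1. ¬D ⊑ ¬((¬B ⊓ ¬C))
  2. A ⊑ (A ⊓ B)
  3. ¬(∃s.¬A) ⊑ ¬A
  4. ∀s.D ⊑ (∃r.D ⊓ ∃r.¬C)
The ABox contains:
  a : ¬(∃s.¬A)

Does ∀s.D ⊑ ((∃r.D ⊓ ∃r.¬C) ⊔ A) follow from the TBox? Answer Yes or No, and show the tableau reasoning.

1. ∀s.D ⊑ ((∃r.D ⊓ ∃r.¬C) ⊔ A)  ⇔  (∀s.D ⊓ ((∀r.¬D ⊔ ∀r.C) ⊓ ¬A)) unsat w.r.t. T
   all branches close; clash {C, ¬C} at an ∃-successor
2. Hence ∀s.D ⊑ ((∃r.D ⊓ ∃r.¬C) ⊔ A): entailed.

Yes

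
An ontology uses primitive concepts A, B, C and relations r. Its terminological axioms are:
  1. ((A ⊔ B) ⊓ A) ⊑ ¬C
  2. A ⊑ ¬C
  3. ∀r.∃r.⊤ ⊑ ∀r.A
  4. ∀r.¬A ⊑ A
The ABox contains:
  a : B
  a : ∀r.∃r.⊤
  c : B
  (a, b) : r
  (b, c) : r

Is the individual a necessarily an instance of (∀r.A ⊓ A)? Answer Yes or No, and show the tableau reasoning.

No

1. a : (∀r.A ⊓ A)?  L(a) = {B, ∀r.∃r.⊤} ∪ {(∃r.¬A ⊔ ¬A)}
   apply at a: ∀r.∃r.⊤⊑∀r.A
   open: L(a) ⊇ {B, ¬A, ∀r.A, ∀r.∃r.⊤, ∃r.A} (+ ∃-successors) — a ∉ (∀r.A ⊓ A) possible
2. Hence a : (∀r.A ⊓ A): not entailed.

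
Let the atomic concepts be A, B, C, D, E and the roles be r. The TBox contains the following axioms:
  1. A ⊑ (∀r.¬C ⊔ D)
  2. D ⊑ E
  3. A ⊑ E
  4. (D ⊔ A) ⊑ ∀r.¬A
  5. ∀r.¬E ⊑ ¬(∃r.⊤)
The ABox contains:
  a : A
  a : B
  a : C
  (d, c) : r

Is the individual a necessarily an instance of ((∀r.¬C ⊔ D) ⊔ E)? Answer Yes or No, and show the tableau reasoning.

1. a : ((∀r.¬C ⊔ D) ⊔ E)?  L(a) = {A, B, C} ∪ {((∃r.C ⊓ ¬D) ⊓ ¬E)}
   clash {E, ¬E} at a — a ∈ ((∀r.¬C ⊔ D) ⊔ E)
2. Hence a : ((∀r.¬C ⊔ D) ⊔ E): entailed.

Yes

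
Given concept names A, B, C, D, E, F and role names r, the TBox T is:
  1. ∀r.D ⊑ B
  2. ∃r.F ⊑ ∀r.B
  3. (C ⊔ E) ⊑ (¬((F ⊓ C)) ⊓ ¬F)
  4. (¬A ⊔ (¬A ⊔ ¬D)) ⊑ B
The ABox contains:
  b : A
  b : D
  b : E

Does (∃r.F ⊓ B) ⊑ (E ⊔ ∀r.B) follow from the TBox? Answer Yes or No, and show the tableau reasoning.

Yes

1. (∃r.F ⊓ B) ⊑ (E ⊔ ∀r.B)  ⇔  ((∃r.F ⊓ B) ⊓ (¬E ⊓ ∃r.¬B)) unsat w.r.t. T
   all branches close; clash {B, ¬B} at an ∃-successor
2. Hence (∃r.F ⊓ B) ⊑ (E ⊔ ∀r.B): entailed.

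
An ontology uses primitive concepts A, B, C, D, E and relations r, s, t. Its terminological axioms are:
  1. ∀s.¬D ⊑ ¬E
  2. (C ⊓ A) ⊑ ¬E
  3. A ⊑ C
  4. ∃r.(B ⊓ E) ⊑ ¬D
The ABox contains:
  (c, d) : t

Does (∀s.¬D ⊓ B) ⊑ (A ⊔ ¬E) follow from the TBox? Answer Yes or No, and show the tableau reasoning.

1. (∀s.¬D ⊓ B) ⊑ (A ⊔ ¬E)  ⇔  ((∀s.¬D ⊓ B) ⊓ (¬A ⊓ E)) unsat w.r.t. T
   all branches close; clash {E, ¬E} at x₀
2. Hence (∀s.¬D ⊓ B) ⊑ (A ⊔ ¬E): entailed.

Yes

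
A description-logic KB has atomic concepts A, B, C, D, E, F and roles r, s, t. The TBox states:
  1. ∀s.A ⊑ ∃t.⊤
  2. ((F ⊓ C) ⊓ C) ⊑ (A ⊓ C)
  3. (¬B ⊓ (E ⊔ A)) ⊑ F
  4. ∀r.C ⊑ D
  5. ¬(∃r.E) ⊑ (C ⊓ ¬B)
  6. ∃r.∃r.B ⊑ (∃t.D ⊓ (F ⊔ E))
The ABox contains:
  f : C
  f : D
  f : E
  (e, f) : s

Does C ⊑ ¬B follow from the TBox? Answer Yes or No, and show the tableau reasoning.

1. C ⊑ ¬B  ⇔  (C ⊓ B) unsat w.r.t. T
   open: L(x₀) ⊇ {B, C, ¬F, ∀r.∀r.¬B, ∃r.E, …} (+ ∃-successors)
2. Hence C ⊑ ¬B: not entailed.

No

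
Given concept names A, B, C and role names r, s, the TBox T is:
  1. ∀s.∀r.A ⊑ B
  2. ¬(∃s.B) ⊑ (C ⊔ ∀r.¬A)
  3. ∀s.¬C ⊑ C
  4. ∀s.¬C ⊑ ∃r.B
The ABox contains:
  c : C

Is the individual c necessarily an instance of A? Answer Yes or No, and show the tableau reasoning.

1. c : A?  L(c) = {C} ∪ {¬A}
   open: L(c) ⊇ {C, ¬A, ∃s.B, ∃s.C, ∃s.∃r.¬A} (+ ∃-successors) — c ∉ A possible
2. Hence c : A: not entailed.

No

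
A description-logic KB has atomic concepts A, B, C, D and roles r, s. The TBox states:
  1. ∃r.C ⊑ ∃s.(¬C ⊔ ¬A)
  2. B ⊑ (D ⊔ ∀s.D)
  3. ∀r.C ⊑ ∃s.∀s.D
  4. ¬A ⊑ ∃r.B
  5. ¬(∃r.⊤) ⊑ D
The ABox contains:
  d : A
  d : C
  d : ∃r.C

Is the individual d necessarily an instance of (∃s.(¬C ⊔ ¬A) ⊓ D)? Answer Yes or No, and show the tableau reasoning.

1. d : (∃s.(¬C ⊔ ¬A) ⊓ D)?  L(d) = {A, C, ∃r.C} ∪ {(∀s.(C ⊓ A) ⊔ ¬D)}
   apply at d: ∃r.C⊑∃s.(¬C ⊔ ¬A)
   open: L(d) ⊇ {A, C, ¬B, ¬D, ∃r.C, …} (+ ∃-successors) — d ∉ (∃s.(¬C ⊔ ¬A) ⊓ D) possible
2. Hence d : (∃s.(¬C ⊔ ¬A) ⊓ D): not entailed.

No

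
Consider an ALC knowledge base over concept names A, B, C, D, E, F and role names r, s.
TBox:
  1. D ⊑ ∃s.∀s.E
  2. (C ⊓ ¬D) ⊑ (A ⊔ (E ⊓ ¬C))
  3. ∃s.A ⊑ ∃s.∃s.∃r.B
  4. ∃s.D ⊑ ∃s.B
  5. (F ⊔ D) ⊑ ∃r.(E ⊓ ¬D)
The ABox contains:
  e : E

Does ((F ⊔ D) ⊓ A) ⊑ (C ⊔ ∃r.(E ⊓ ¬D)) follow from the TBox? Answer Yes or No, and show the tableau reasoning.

Yes

1. ((F ⊔ D) ⊓ A) ⊑ (C ⊔ ∃r.(E ⊓ ¬D))  ⇔  (((F ⊔ D) ⊓ A) ⊓ (¬C ⊓ ∀r.(¬E ⊔ D))) unsat w.r.t. T
   all branches close; clash {D, ¬D} at an ∃-successor
2. Hence ((F ⊔ D) ⊓ A) ⊑ (C ⊔ ∃r.(E ⊓ ¬D)): entailed.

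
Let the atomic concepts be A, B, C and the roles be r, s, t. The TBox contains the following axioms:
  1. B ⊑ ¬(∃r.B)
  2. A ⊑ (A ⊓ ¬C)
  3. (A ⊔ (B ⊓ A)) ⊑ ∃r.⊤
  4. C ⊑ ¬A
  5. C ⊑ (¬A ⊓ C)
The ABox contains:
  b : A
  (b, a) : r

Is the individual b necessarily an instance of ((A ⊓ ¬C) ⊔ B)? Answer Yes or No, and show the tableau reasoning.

Yes

1. b : ((A ⊓ ¬C) ⊔ B)?  L(b) = {A} ∪ {((¬A ⊔ C) ⊓ ¬B)}
   clash {A, ¬A} at b — b ∈ ((A ⊓ ¬C) ⊔ B)
2. Hence b : ((A ⊓ ¬C) ⊔ B): entailed.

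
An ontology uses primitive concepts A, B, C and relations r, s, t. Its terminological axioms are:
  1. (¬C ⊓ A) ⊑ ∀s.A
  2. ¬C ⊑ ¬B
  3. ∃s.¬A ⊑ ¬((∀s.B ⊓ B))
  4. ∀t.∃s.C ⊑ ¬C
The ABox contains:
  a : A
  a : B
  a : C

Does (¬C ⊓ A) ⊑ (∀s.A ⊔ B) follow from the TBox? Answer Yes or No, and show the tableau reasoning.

1. (¬C ⊓ A) ⊑ (∀s.A ⊔ B)  ⇔  ((¬C ⊓ A) ⊓ (∃s.¬A ⊓ ¬B)) unsat w.r.t. T
   all branches close; clash {A, ¬A} at an ∃-successor
2. Hence (¬C ⊓ A) ⊑ (∀s.A ⊔ B): entailed.

Yes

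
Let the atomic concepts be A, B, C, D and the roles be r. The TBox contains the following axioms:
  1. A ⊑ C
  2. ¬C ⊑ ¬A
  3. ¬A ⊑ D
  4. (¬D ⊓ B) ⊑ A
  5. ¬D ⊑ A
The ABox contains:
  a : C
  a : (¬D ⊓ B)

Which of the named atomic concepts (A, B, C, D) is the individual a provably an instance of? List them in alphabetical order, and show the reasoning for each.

1. a : A?  L(a) = {C, (¬D ⊓ B)} ∪ {¬A}
   clash {D, ¬D} at a — a ∈ A
2. a : B?  L(a) = {C, (¬D ⊓ B)} ∪ {¬B}
   clash {B, ¬B} at a — a ∈ B
3. a : C?  L(a) = {C, (¬D ⊓ B)} ∪ {¬C}
   clash {C, ¬C} at a — a ∈ C
4. a : D?  L(a) = {C, (¬D ⊓ B)} ∪ {¬D}
   apply at a: (¬D ⊓ B)⊑A; ¬D⊑A
   open: L(a) ⊇ {A, B, C, ¬D} — a ∉ D possible
5. Entailed for a: {A, B, C}

{A, B, C}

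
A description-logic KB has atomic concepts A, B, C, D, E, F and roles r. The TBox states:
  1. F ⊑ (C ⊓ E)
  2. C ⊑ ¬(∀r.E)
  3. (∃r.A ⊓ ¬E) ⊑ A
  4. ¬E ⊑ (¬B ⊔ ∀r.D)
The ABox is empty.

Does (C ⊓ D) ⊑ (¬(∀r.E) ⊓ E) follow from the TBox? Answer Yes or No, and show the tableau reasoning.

1. (C ⊓ D) ⊑ (¬(∀r.E) ⊓ E)  ⇔  ((C ⊓ D) ⊓ (∀r.E ⊔ ¬E)) unsat w.r.t. T
   apply at x₀: C⊑¬(∀r.E)
   open: L(x₀) ⊇ {C, D, ¬B, ¬E, ¬F, …} (+ ∃-successors)
2. Hence (C ⊓ D) ⊑ (¬(∀r.E) ⊓ E): not entailed.

No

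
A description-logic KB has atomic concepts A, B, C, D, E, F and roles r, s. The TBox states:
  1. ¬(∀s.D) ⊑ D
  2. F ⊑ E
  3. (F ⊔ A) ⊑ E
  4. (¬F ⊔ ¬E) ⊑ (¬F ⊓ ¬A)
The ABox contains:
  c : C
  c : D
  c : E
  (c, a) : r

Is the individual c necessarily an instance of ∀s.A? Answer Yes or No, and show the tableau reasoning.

No

1. c : ∀s.A?  L(c) = {C, D, E} ∪ {∃s.¬A}
   open: L(c) ⊇ {C, D, E, F, ∃s.¬A} (+ ∃-successors) — c ∉ ∀s.A possible
2. Hence c : ∀s.A: not entailed.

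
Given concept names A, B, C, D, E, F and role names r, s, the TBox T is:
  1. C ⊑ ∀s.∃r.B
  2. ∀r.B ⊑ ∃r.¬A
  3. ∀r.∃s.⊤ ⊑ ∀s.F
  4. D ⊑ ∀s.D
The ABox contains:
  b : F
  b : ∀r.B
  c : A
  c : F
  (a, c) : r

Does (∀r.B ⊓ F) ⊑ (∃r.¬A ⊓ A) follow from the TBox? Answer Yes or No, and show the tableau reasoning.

1. (∀r.B ⊓ F) ⊑ (∃r.¬A ⊓ A)  ⇔  ((∀r.B ⊓ F) ⊓ (∀r.A ⊔ ¬A)) unsat w.r.t. T
   apply at x₀: ∀r.B⊑∃r.¬A
   open: L(x₀) ⊇ {F, ¬A, ¬C, ¬D, ∀r.B, …} (+ ∃-successors)
2. Hence (∀r.B ⊓ F) ⊑ (∃r.¬A ⊓ A): not entailed.

No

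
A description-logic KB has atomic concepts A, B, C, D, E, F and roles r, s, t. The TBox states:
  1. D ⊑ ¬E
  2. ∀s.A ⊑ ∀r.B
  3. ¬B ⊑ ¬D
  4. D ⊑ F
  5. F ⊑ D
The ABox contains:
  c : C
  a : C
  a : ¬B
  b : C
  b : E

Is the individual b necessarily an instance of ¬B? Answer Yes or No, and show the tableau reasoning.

1. b : ¬B?  L(b) = {C, E} ∪ {B}
   open: L(b) ⊇ {B, C, E, ¬D, ¬F, …} (+ ∃-successors) — b ∉ ¬B possible
2. Hence b : ¬B: not entailed.

No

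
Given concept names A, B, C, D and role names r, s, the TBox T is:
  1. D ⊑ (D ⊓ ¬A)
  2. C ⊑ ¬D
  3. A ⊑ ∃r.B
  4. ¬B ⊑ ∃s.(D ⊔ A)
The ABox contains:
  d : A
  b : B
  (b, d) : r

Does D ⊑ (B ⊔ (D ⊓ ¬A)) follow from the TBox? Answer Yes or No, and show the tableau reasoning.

1. D ⊑ (B ⊔ (D ⊓ ¬A))  ⇔  (D ⊓ (¬B ⊓ (¬D ⊔ A))) unsat w.r.t. T
   all branches close; clash {D, ¬D} at x₀
2. Hence D ⊑ (B ⊔ (D ⊓ ¬A)): entailed.

Yes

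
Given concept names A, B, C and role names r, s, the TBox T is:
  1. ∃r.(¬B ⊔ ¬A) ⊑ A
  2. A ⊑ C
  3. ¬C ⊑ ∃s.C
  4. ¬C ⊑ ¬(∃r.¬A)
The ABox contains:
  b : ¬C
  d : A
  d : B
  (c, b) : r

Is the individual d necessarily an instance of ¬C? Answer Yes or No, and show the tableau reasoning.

1. d : ¬C?  L(d) = {A, B} ∪ {C}
   open: L(d) ⊇ {A, B, C} — d ∉ ¬C possible
2. Hence d : ¬C: not entailed.

No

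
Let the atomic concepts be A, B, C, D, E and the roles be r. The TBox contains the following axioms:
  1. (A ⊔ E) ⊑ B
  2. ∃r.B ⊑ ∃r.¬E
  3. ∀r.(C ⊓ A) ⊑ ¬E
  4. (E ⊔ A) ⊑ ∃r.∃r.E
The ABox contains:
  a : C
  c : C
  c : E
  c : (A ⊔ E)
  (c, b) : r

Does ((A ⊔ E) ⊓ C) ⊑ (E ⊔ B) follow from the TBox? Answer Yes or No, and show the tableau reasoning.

Yes

1. ((A ⊔ E) ⊓ C) ⊑ (E ⊔ B)  ⇔  (((A ⊔ E) ⊓ C) ⊓ (¬E ⊓ ¬B)) unsat w.r.t. T
   all branches close; clash {E, ¬E} at x₀
2. Hence ((A ⊔ E) ⊓ C) ⊑ (E ⊔ B): entailed.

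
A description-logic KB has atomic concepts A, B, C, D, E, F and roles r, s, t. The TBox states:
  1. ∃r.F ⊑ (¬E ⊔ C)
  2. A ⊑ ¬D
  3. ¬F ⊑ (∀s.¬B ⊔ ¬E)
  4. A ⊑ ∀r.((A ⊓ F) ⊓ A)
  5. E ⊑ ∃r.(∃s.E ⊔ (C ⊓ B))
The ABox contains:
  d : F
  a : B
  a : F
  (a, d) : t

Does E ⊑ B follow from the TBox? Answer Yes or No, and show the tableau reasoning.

No

1. E ⊑ B  ⇔  (E ⊓ ¬B) unsat w.r.t. T
   apply at x₀: E⊑∃r.(∃s.E ⊔ (C ⊓ B))
   open: L(x₀) ⊇ {E, F, ¬A, ¬B, ∀r.¬F, …} (+ ∃-successors)
2. Hence E ⊑ B: not entailed.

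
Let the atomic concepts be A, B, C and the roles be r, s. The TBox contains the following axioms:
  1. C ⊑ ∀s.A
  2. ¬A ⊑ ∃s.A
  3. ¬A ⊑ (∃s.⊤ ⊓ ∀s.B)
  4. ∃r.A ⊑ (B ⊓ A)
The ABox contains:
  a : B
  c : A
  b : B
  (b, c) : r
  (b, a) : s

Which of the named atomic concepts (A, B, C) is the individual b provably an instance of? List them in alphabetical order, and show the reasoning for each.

{A, B}

1. b : A?  L(b) = {B} ∪ {¬A}
   clash {A, ¬A} at b — b ∈ A
2. b : B?  L(b) = {B} ∪ {¬B}
   clash {B, ¬B} at b — b ∈ B
3. b : C?  L(b) = {B} ∪ {¬C}
   open: L(b) ⊇ {A, B, ¬C} — b ∉ C possible
4. Entailed for b: {A, B}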